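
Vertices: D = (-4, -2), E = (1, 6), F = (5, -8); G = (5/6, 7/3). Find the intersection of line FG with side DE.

Barycentric coordinates of G with respect to DEF: (1/6, 2/3, 1/6).
On side DE the F-coordinate is zero; dropping G's F-weight 1/6 and renormalizing the remaining 1/6 : 2/3 gives weights 1/5, 4/5 on D, E.
H = (1/5)·(-4, -2) + (4/5)·(1, 6) = (0, 22/5).

(0, 22/5)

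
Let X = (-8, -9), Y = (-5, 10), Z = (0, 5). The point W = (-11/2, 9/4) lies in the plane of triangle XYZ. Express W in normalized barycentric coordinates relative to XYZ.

Signed area of the reference triangle: [XYZ] = ½·((-8)·(10−5) + (-5)·(5−(-9)) + 0·(-9−10)) = ½·(-40 − 70 + 0) = -55.
[WYZ] = ½·((-11/2)·(10−5) + (-5)·(5−(9/4)) + 0·(9/4−10)) = ½·(-55/2 − 55/4 + 0) = -165/8, so the X-coordinate is (-165/8)/(-55) = 3/8.
[XWZ] = ½·((-8)·(9/4−5) + (-11/2)·(5−(-9)) + 0·(-9−(9/4))) = ½·(22 − 77 + 0) = -55/2, so the Y-coordinate is 1/2.
[XYW] = ½·((-8)·(10−(9/4)) + (-5)·(9/4−(-9)) + (-11/2)·(-9−10)) = ½·(-62 − 225/4 + 209/2) = -55/8, so the Z-coordinate is 1/8.

(3/8, 1/2, 1/8)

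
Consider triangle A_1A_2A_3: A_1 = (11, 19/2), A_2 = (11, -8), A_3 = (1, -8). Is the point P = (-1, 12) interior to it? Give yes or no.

Barycentric coordinates of P: (8/7, -47/35, 6/5).
The three coordinates are positive, negative, positive; a point is interior exactly when all three are positive.

no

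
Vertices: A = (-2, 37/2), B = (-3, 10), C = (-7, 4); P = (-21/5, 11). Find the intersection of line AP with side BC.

Barycentric coordinates of P with respect to ABC: (2/5, 1/5, 2/5).
On side BC the A-coordinate is zero; dropping P's A-weight 2/5 and renormalizing the remaining 1/5 : 2/5 gives weights 1/3, 2/3 on B, C.
Q = (1/3)·(-3, 10) + (2/3)·(-7, 4) = (-17/3, 6).

(-17/3, 6)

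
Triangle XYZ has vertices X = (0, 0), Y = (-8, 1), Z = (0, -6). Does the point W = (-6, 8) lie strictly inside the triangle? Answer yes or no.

Barycentric coordinates of W: (35/24, 3/4, -29/24).
The three coordinates are positive, positive, negative; a point is interior exactly when all three are positive.

no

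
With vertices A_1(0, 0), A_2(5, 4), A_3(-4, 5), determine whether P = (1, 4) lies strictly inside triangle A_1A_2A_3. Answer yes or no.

yes

Barycentric coordinates of P: (4/41, 21/41, 16/41).
The three coordinates are positive, positive, positive; a point is interior exactly when all three are positive.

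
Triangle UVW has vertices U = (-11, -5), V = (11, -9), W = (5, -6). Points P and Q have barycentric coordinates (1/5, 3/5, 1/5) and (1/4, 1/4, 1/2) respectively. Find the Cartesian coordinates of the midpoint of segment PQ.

(79/20, -141/20)

Barycentric coordinates of the midpoint are the average: (9/40, 17/40, 7/20).
Converting: (9/40)·U + (17/40)·V + (7/20)·W = (79/20, -141/20).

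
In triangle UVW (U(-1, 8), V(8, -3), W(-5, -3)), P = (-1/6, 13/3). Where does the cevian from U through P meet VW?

Barycentric coordinates of P with respect to UVW: (2/3, 1/6, 1/6).
On side VW the U-coordinate is zero; dropping P's U-weight 2/3 and renormalizing the remaining 1/6 : 1/6 gives weights 1/2, 1/2 on V, W.
Q = (1/2)·(8, -3) + (1/2)·(-5, -3) = (3/2, -3).

(3/2, -3)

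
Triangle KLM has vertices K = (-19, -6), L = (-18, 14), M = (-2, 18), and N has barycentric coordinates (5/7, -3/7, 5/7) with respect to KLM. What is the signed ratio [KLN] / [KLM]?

The signed ratio [KLN]/[KLM] equals the barycentric coordinate of N at vertex M, which is 5/7.

5/7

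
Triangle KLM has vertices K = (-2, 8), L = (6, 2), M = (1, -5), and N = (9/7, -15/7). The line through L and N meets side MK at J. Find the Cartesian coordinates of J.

Barycentric coordinates of N with respect to KLM: (1/7, 1/7, 5/7).
On side MK the L-coordinate is zero; dropping N's L-weight 1/7 and renormalizing the remaining 5/7 : 1/7 gives weights 5/6, 1/6 on M, K.
J = (5/6)·(1, -5) + (1/6)·(-2, 8) = (1/2, -17/6).

(1/2, -17/6)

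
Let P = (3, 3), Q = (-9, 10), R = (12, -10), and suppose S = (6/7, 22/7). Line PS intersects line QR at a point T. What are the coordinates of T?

Barycentric coordinates of S with respect to PQR: (4/7, 2/7, 1/7).
On side QR the P-coordinate is zero; dropping S's P-weight 4/7 and renormalizing the remaining 2/7 : 1/7 gives weights 2/3, 1/3 on Q, R.
T = (2/3)·(-9, 10) + (1/3)·(12, -10) = (-2, 10/3).

(-2, 10/3)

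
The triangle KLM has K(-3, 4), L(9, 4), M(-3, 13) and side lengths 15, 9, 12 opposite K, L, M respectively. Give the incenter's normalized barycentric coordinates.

The incenter has barycentric coordinates proportional to the opposite side lengths: (15 : 9 : 12).
Normalizing by 15+9+12 = 36 gives (5/12, 1/4, 1/3).

(5/12, 1/4, 1/3)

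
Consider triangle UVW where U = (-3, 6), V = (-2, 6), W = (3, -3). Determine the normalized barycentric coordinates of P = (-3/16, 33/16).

(3/8, 3/16, 7/16)

Signed area of the reference triangle: [UVW] = ½·((-3)·(6−(-3)) + (-2)·(-3−6) + 3·(6−6)) = ½·(-27 + 18 + 0) = -9/2.
[PVW] = ½·((-3/16)·(6−(-3)) + (-2)·(-3−(33/16)) + 3·(33/16−6)) = ½·(-27/16 + 81/8 − 189/16) = -27/16, so the U-coordinate is (-27/16)/(-9/2) = 3/8.
[UPW] = ½·((-3)·(33/16−(-3)) + (-3/16)·(-3−6) + 3·(6−(33/16))) = ½·(-243/16 + 27/16 + 189/16) = -27/32, so the V-coordinate is 3/16.
[UVP] = ½·((-3)·(6−(33/16)) + (-2)·(33/16−6) + (-3/16)·(6−6)) = ½·(-189/16 + 63/8 + 0) = -63/32, so the W-coordinate is 7/16.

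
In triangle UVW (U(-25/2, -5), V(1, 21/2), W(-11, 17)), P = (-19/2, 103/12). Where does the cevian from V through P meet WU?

Barycentric coordinates of P with respect to UVW: (1/3, 1/6, 1/2).
On side WU the V-coordinate is zero; dropping P's V-weight 1/6 and renormalizing the remaining 1/2 : 1/3 gives weights 3/5, 2/5 on W, U.
Q = (3/5)·(-11, 17) + (2/5)·(-25/2, -5) = (-58/5, 41/5).

(-58/5, 41/5)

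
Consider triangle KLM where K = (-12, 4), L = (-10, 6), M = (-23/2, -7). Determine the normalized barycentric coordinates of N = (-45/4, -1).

(1/4, 1/4, 1/2)

Signed area of the reference triangle: [KLM] = ½·((-12)·(6−(-7)) + (-10)·(-7−4) + (-23/2)·(4−6)) = ½·(-156 + 110 + 23) = -23/2.
[NLM] = ½·((-45/4)·(6−(-7)) + (-10)·(-7−(-1)) + (-23/2)·(-1−6)) = ½·(-585/4 + 60 + 161/2) = -23/8, so the K-coordinate is (-23/8)/(-23/2) = 1/4.
[KNM] = ½·((-12)·(-1−(-7)) + (-45/4)·(-7−4) + (-23/2)·(4−(-1))) = ½·(-72 + 495/4 − 115/2) = -23/8, so the L-coordinate is 1/4.
[KLN] = ½·((-12)·(6−(-1)) + (-10)·(-1−4) + (-45/4)·(4−6)) = ½·(-84 + 50 + 45/2) = -23/4, so the M-coordinate is 1/2.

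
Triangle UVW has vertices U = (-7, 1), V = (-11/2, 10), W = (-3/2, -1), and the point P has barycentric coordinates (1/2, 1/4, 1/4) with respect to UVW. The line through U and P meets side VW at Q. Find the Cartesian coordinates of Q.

Line UP meets VW where the U-coordinate vanishes; zeroing P's U-weight and renormalizing leaves V, W-weights 1/4 : 1/4 → (1/2, 1/2).
So Q = (1/2)·V + (1/2)·W = (-7/2, 9/2).

(-7/2, 9/2)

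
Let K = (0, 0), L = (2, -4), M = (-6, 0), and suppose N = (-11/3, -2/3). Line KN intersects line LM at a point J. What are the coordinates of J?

(-22/5, -4/5)

Barycentric coordinates of N with respect to KLM: (1/6, 1/6, 2/3).
On side LM the K-coordinate is zero; dropping N's K-weight 1/6 and renormalizing the remaining 1/6 : 2/3 gives weights 1/5, 4/5 on L, M.
J = (1/5)·(2, -4) + (4/5)·(-6, 0) = (-22/5, -4/5).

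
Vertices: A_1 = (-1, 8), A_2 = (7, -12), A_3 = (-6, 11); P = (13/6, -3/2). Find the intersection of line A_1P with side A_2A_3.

(15/4, -25/4)

Barycentric coordinates of P with respect to A_1A_2A_3: (1/3, 1/2, 1/6).
On side A_2A_3 the A_1-coordinate is zero; dropping P's A_1-weight 1/3 and renormalizing the remaining 1/2 : 1/6 gives weights 3/4, 1/4 on A_2, A_3.
Q = (3/4)·(7, -12) + (1/4)·(-6, 11) = (15/4, -25/4).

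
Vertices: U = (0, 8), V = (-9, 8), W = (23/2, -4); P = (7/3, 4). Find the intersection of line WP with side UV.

Barycentric coordinates of P with respect to UVW: (1/2, 1/6, 1/3).
On side UV the W-coordinate is zero; dropping P's W-weight 1/3 and renormalizing the remaining 1/2 : 1/6 gives weights 3/4, 1/4 on U, V.
Q = (3/4)·(0, 8) + (1/4)·(-9, 8) = (-9/4, 8).

(-9/4, 8)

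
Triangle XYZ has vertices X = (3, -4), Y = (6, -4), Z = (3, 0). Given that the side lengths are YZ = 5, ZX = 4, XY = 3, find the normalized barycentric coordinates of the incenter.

(5/12, 1/3, 1/4)

The incenter has barycentric coordinates proportional to the opposite side lengths: (5 : 4 : 3).
Normalizing by 5+4+3 = 12 gives (5/12, 1/3, 1/4).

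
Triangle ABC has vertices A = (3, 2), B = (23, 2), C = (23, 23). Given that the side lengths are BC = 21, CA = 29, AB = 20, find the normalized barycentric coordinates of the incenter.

(3/10, 29/70, 2/7)

The incenter has barycentric coordinates proportional to the opposite side lengths: (21 : 29 : 20).
Normalizing by 21+29+20 = 70 gives (3/10, 29/70, 2/7).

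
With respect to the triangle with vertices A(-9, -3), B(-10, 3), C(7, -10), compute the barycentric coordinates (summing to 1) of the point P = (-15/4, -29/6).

(7/12, 1/12, 1/3)

Signed area of the reference triangle: [ABC] = ½·((-9)·(3−(-10)) + (-10)·(-10−(-3)) + 7·(-3−3)) = ½·(-117 + 70 − 42) = -89/2.
[PBC] = ½·((-15/4)·(3−(-10)) + (-10)·(-10−(-29/6)) + 7·(-29/6−3)) = ½·(-195/4 + 155/3 − 329/6) = -623/24, so the A-coordinate is (-623/24)/(-89/2) = 7/12.
[APC] = ½·((-9)·(-29/6−(-10)) + (-15/4)·(-10−(-3)) + 7·(-3−(-29/6))) = ½·(-93/2 + 105/4 + 77/6) = -89/24, so the B-coordinate is 1/12.
[ABP] = ½·((-9)·(3−(-29/6)) + (-10)·(-29/6−(-3)) + (-15/4)·(-3−3)) = ½·(-141/2 + 55/3 + 45/2) = -89/6, so the C-coordinate is 1/3.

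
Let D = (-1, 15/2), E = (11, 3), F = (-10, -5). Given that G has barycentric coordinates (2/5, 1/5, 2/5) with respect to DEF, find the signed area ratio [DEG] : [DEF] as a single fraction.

The signed ratio [DEG]/[DEF] equals the barycentric coordinate of G at vertex F, which is 2/5.

2/5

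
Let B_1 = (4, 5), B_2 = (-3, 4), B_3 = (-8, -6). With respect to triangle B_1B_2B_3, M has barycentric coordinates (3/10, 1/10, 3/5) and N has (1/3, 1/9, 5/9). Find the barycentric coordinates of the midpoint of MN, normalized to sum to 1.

Since both coordinate triples sum to 1, the midpoint's barycentrics are the componentwise average.
(3/10+1/3)/2 = 19/60; similarly 19/180 and 26/45.

(19/60, 19/180, 26/45)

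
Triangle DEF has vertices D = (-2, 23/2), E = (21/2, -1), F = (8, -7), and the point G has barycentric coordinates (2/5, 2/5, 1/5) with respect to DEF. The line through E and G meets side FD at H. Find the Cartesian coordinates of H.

Line EG meets FD where the E-coordinate vanishes; zeroing G's E-weight and renormalizing leaves F, D-weights 1/5 : 2/5 → (1/3, 2/3).
So H = (1/3)·F + (2/3)·D = (4/3, 16/3).

(4/3, 16/3)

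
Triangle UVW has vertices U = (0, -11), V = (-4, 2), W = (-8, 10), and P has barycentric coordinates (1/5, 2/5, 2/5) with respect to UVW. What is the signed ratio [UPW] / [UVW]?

The signed ratio [UPW]/[UVW] equals the barycentric coordinate of P at vertex V, which is 2/5.

2/5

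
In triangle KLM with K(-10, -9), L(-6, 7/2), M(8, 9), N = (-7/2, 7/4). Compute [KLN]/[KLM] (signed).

[KLM] = ½·((-10)·(7/2−9) + (-6)·(9−(-9)) + 8·(-9−(7/2))) = ½·(55 − 108 − 100) = -153/2.
[KLN] = ½·((-10)·(7/2−(7/4)) + (-6)·(7/4−(-9)) + (-7/2)·(-9−(7/2))) = ½·(-35/2 − 129/2 + 175/4) = -153/8, so the ratio is (-153/8)/(-153/2) = 1/4.

1/4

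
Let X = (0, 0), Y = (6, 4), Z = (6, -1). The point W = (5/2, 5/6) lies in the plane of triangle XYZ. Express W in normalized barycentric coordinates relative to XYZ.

(7/12, 1/4, 1/6)

Signed area of the reference triangle: [XYZ] = ½·(0·(4−(-1)) + 6·(-1−0) + 6·(0−4)) = ½·(0 − 6 − 24) = -15.
[WYZ] = ½·((5/2)·(4−(-1)) + 6·(-1−(5/6)) + 6·(5/6−4)) = ½·(25/2 − 11 − 19) = -35/4, so the X-coordinate is (-35/4)/(-15) = 7/12.
[XWZ] = ½·(0·(5/6−(-1)) + (5/2)·(-1−0) + 6·(0−(5/6))) = ½·(0 − 5/2 − 5) = -15/4, so the Y-coordinate is 1/4.
[XYW] = ½·(0·(4−(5/6)) + 6·(5/6−0) + (5/2)·(0−4)) = ½·(0 + 5 − 10) = -5/2, so the Z-coordinate is 1/6.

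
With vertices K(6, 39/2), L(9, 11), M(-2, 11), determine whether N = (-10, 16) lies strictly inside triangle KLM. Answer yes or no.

Barycentric coordinates of N: (10/17, -216/187, 293/187).
The three coordinates are positive, negative, positive; a point is interior exactly when all three are positive.

no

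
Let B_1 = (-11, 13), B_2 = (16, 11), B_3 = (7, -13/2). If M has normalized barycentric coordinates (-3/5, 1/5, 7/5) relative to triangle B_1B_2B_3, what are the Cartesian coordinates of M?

M = (-3/5)·B_1 + (1/5)·B_2 + (7/5)·B_3.
x-coordinate: (-3/5)·(-11) + (1/5)·16 + (7/5)·7 = 98/5.
y-coordinate: (-3/5)·13 + (1/5)·11 + (7/5)·(-13/2) = -147/10.

(98/5, -147/10)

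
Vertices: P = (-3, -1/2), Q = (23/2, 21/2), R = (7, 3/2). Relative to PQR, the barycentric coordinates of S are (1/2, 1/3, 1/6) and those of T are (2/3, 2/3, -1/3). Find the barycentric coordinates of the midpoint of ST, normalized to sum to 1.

Since both coordinate triples sum to 1, the midpoint's barycentrics are the componentwise average.
(1/2+2/3)/2 = 7/12; similarly 1/2 and -1/12.

(7/12, 1/2, -1/12)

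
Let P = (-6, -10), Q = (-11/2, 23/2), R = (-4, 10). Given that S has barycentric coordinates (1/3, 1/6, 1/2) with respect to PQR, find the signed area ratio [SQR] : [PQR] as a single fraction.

The signed ratio [SQR]/[PQR] equals the barycentric coordinate of S at vertex P, which is 1/3.

1/3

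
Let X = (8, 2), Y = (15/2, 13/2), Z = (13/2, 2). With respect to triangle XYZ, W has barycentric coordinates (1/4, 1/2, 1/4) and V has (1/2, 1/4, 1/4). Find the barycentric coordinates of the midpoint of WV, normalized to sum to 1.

Since both coordinate triples sum to 1, the midpoint's barycentrics are the componentwise average.
(1/4+1/2)/2 = 3/8; similarly 3/8 and 1/4.

(3/8, 3/8, 1/4)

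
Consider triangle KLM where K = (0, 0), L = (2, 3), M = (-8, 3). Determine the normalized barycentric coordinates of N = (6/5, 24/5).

(-3/5, 7/5, 1/5)

Signed area of the reference triangle: [KLM] = ½·(0·(3−3) + 2·(3−0) + (-8)·(0−3)) = ½·(0 + 6 + 24) = 15.
[NLM] = ½·((6/5)·(3−3) + 2·(3−(24/5)) + (-8)·(24/5−3)) = ½·(0 − 18/5 − 72/5) = -9, so the K-coordinate is (-9)/15 = -3/5.
[KNM] = ½·(0·(24/5−3) + (6/5)·(3−0) + (-8)·(0−(24/5))) = ½·(0 + 18/5 + 192/5) = 21, so the L-coordinate is 7/5.
[KLN] = ½·(0·(3−(24/5)) + 2·(24/5−0) + (6/5)·(0−3)) = ½·(0 + 48/5 − 18/5) = 3, so the M-coordinate is 1/5.
Check: -3/5 + 7/5 + 1/5 = 1.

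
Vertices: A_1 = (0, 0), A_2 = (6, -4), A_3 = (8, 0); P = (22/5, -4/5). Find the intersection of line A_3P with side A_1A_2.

Barycentric coordinates of P with respect to A_1A_2A_3: (2/5, 1/5, 2/5).
On side A_1A_2 the A_3-coordinate is zero; dropping P's A_3-weight 2/5 and renormalizing the remaining 2/5 : 1/5 gives weights 2/3, 1/3 on A_1, A_2.
Q = (2/3)·(0, 0) + (1/3)·(6, -4) = (2, -4/3).

(2, -4/3)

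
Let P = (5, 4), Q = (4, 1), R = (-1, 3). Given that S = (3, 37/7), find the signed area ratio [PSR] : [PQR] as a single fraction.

-4/7

[PQR] = ½·(5·(1−3) + 4·(3−4) + (-1)·(4−1)) = ½·(-10 − 4 − 3) = -17/2.
[PSR] = ½·(5·(37/7−3) + 3·(3−4) + (-1)·(4−(37/7))) = ½·(80/7 − 3 + 9/7) = 34/7, so the ratio is (34/7)/(-17/2) = -4/7.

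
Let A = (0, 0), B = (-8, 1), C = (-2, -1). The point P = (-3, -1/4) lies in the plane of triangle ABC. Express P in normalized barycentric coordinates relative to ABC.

Signed area of the reference triangle: [ABC] = ½·(0·(1−(-1)) + (-8)·(-1−0) + (-2)·(0−1)) = ½·(0 + 8 + 2) = 5.
[PBC] = ½·((-3)·(1−(-1)) + (-8)·(-1−(-1/4)) + (-2)·(-1/4−1)) = ½·(-6 + 6 + 5/2) = 5/4, so the A-coordinate is (5/4)/5 = 1/4.
[APC] = ½·(0·(-1/4−(-1)) + (-3)·(-1−0) + (-2)·(0−(-1/4))) = ½·(0 + 3 − 1/2) = 5/4, so the B-coordinate is 1/4.
[ABP] = ½·(0·(1−(-1/4)) + (-8)·(-1/4−0) + (-3)·(0−1)) = ½·(0 + 2 + 3) = 5/2, so the C-coordinate is 1/2.

(1/4, 1/4, 1/2)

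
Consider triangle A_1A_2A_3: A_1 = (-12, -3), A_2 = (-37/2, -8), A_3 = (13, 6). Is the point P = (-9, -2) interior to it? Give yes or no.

yes

Barycentric coordinates of P: (16/19, 4/133, 17/133).
The three coordinates are positive, positive, positive; a point is interior exactly when all three are positive.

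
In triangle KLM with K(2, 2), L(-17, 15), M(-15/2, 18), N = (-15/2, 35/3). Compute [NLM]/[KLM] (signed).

1/3

[KLM] = ½·(2·(15−18) + (-17)·(18−2) + (-15/2)·(2−15)) = ½·(-6 − 272 + 195/2) = -361/4.
[NLM] = ½·((-15/2)·(15−18) + (-17)·(18−(35/3)) + (-15/2)·(35/3−15)) = ½·(45/2 − 323/3 + 25) = -361/12, so the ratio is (-361/12)/(-361/4) = 1/3.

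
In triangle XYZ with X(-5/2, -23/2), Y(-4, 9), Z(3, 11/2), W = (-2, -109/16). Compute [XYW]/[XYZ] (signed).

[XYZ] = ½·((-5/2)·(9−(11/2)) + (-4)·(11/2−(-23/2)) + 3·(-23/2−9)) = ½·(-35/4 − 68 − 123/2) = -553/8.
[XYW] = ½·((-5/2)·(9−(-109/16)) + (-4)·(-109/16−(-23/2)) + (-2)·(-23/2−9)) = ½·(-1265/32 − 75/4 + 41) = -553/64, so the ratio is (-553/64)/(-553/8) = 1/8.

1/8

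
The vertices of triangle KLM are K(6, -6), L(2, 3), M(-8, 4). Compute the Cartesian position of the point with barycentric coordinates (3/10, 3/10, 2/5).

(-4/5, 7/10)

N = (3/10)·K + (3/10)·L + (2/5)·M.
x-coordinate: (3/10)·6 + (3/10)·2 + (2/5)·(-8) = -4/5.
y-coordinate: (3/10)·(-6) + (3/10)·3 + (2/5)·4 = 7/10.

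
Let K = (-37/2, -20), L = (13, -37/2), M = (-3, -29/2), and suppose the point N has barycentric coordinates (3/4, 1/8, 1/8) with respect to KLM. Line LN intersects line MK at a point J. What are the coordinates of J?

Line LN meets MK where the L-coordinate vanishes; zeroing N's L-weight and renormalizing leaves M, K-weights 1/8 : 3/4 → (1/7, 6/7).
So J = (1/7)·M + (6/7)·K = (-114/7, -269/14).

(-114/7, -269/14)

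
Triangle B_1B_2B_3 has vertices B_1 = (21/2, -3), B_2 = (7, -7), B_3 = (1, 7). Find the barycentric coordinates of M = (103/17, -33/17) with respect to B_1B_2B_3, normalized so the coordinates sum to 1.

Signed area of the reference triangle: [B_1B_2B_3] = ½·((21/2)·(-7−7) + 7·(7−(-3)) + 1·(-3−(-7))) = ½·(-147 + 70 + 4) = -73/2.
[MB_2B_3] = ½·((103/17)·(-7−7) + 7·(7−(-33/17)) + 1·(-33/17−(-7))) = ½·(-1442/17 + 1064/17 + 86/17) = -146/17, so the B_1-coordinate is (-146/17)/(-73/2) = 4/17.
[B_1MB_3] = ½·((21/2)·(-33/17−7) + (103/17)·(7−(-3)) + 1·(-3−(-33/17))) = ½·(-1596/17 + 1030/17 − 18/17) = -292/17, so the B_2-coordinate is 8/17.
[B_1B_2M] = ½·((21/2)·(-7−(-33/17)) + 7·(-33/17−(-3)) + (103/17)·(-3−(-7))) = ½·(-903/17 + 126/17 + 412/17) = -365/34, so the B_3-coordinate is 5/17.
Check: 4/17 + 8/17 + 5/17 = 1.

(4/17, 8/17, 5/17)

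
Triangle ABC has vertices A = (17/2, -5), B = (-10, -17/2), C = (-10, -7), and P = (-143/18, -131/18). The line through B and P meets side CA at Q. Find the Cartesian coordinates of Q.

(-83/12, -20/3)

Barycentric coordinates of P with respect to ABC: (1/9, 1/3, 5/9).
On side CA the B-coordinate is zero; dropping P's B-weight 1/3 and renormalizing the remaining 5/9 : 1/9 gives weights 5/6, 1/6 on C, A.
Q = (5/6)·(-10, -7) + (1/6)·(17/2, -5) = (-83/12, -20/3).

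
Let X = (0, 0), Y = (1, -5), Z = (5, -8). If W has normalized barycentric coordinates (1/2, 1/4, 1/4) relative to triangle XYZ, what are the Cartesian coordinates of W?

(3/2, -13/4)

W = (1/2)·X + (1/4)·Y + (1/4)·Z.
x-coordinate: (1/2)·0 + (1/4)·1 + (1/4)·5 = 3/2.
y-coordinate: (1/2)·0 + (1/4)·(-5) + (1/4)·(-8) = -13/4.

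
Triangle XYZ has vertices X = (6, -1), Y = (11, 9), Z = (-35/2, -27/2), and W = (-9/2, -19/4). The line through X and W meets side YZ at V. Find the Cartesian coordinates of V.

(-8, -6)

Barycentric coordinates of W with respect to XYZ: (1/4, 1/4, 1/2).
On side YZ the X-coordinate is zero; dropping W's X-weight 1/4 and renormalizing the remaining 1/4 : 1/2 gives weights 1/3, 2/3 on Y, Z.
V = (1/3)·(11, 9) + (2/3)·(-35/2, -27/2) = (-8, -6).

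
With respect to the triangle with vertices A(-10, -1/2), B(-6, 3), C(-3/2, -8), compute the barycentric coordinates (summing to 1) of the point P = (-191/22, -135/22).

(13/11, -7/11, 5/11)

Signed area of the reference triangle: [ABC] = ½·((-10)·(3−(-8)) + (-6)·(-8−(-1/2)) + (-3/2)·(-1/2−3)) = ½·(-110 + 45 + 21/4) = -239/8.
[PBC] = ½·((-191/22)·(3−(-8)) + (-6)·(-8−(-135/22)) + (-3/2)·(-135/22−3)) = ½·(-191/2 + 123/11 + 603/44) = -3107/88, so the A-coordinate is (-3107/88)/(-239/8) = 13/11.
[APC] = ½·((-10)·(-135/22−(-8)) + (-191/22)·(-8−(-1/2)) + (-3/2)·(-1/2−(-135/22))) = ½·(-205/11 + 2865/44 − 93/11) = 1673/88, so the B-coordinate is -7/11.
[ABP] = ½·((-10)·(3−(-135/22)) + (-6)·(-135/22−(-1/2)) + (-191/22)·(-1/2−3)) = ½·(-1005/11 + 372/11 + 1337/44) = -1195/88, so the C-coordinate is 5/11.
Check: 13/11 − 7/11 + 5/11 = 1.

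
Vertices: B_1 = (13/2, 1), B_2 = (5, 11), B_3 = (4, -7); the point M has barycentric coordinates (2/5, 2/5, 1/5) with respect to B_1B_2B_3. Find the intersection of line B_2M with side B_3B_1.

Line B_2M meets B_3B_1 where the B_2-coordinate vanishes; zeroing M's B_2-weight and renormalizing leaves B_3, B_1-weights 1/5 : 2/5 → (1/3, 2/3).
So N = (1/3)·B_3 + (2/3)·B_1 = (17/3, -5/3).

(17/3, -5/3)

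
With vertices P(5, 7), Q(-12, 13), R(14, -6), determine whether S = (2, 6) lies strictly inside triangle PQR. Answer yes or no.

Barycentric coordinates of S: (84/167, 48/167, 35/167).
The three coordinates are positive, positive, positive; a point is interior exactly when all three are positive.

yes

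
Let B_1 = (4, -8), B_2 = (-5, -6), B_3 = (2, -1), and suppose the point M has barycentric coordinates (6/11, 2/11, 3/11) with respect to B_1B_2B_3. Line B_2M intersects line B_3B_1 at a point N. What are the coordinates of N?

(10/3, -17/3)

Line B_2M meets B_3B_1 where the B_2-coordinate vanishes; zeroing M's B_2-weight and renormalizing leaves B_3, B_1-weights 3/11 : 6/11 → (1/3, 2/3).
So N = (1/3)·B_3 + (2/3)·B_1 = (10/3, -17/3).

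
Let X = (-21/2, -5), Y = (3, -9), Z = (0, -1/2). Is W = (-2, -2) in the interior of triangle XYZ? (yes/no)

Barycentric coordinates of W: (86/411, 9/137, 298/411).
The three coordinates are positive, positive, positive; a point is interior exactly when all three are positive.

yes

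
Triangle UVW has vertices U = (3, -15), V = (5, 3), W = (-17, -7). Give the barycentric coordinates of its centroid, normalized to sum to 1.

The centroid is the average of the vertices, so each weight is 1/3.

(1/3, 1/3, 1/3)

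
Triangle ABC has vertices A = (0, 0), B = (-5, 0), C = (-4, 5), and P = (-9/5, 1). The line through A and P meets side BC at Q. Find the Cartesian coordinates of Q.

(-9/2, 5/2)

Barycentric coordinates of P with respect to ABC: (3/5, 1/5, 1/5).
On side BC the A-coordinate is zero; dropping P's A-weight 3/5 and renormalizing the remaining 1/5 : 1/5 gives weights 1/2, 1/2 on B, C.
Q = (1/2)·(-5, 0) + (1/2)·(-4, 5) = (-9/2, 5/2).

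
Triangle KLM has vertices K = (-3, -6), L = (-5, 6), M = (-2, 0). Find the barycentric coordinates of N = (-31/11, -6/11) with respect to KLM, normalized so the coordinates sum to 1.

(3/11, 2/11, 6/11)

Signed area of the reference triangle: [KLM] = ½·((-3)·(6−0) + (-5)·(0−(-6)) + (-2)·(-6−6)) = ½·(-18 − 30 + 24) = -12.
[NLM] = ½·((-31/11)·(6−0) + (-5)·(0−(-6/11)) + (-2)·(-6/11−6)) = ½·(-186/11 − 30/11 + 144/11) = -36/11, so the K-coordinate is (-36/11)/(-12) = 3/11.
[KNM] = ½·((-3)·(-6/11−0) + (-31/11)·(0−(-6)) + (-2)·(-6−(-6/11))) = ½·(18/11 − 186/11 + 120/11) = -24/11, so the L-coordinate is 2/11.
[KLN] = ½·((-3)·(6−(-6/11)) + (-5)·(-6/11−(-6)) + (-31/11)·(-6−6)) = ½·(-216/11 − 300/11 + 372/11) = -72/11, so the M-coordinate is 6/11.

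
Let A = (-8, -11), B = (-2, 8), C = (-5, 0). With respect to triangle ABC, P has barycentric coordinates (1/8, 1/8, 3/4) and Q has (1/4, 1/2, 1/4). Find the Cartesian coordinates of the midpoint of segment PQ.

Barycentric coordinates of the midpoint are the average: (3/16, 5/16, 1/2).
Converting: (3/16)·A + (5/16)·B + (1/2)·C = (-37/8, 7/16).

(-37/8, 7/16)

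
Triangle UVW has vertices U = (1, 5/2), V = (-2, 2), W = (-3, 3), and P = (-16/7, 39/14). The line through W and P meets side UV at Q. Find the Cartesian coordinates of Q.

Barycentric coordinates of P with respect to UVW: (1/7, 1/7, 5/7).
On side UV the W-coordinate is zero; dropping P's W-weight 5/7 and renormalizing the remaining 1/7 : 1/7 gives weights 1/2, 1/2 on U, V.
Q = (1/2)·(1, 5/2) + (1/2)·(-2, 2) = (-1/2, 9/4).

(-1/2, 9/4)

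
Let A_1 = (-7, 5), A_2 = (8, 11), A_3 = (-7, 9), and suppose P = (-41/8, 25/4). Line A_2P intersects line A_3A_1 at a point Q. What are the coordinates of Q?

Barycentric coordinates of P with respect to A_1A_2A_3: (3/4, 1/8, 1/8).
On side A_3A_1 the A_2-coordinate is zero; dropping P's A_2-weight 1/8 and renormalizing the remaining 1/8 : 3/4 gives weights 1/7, 6/7 on A_3, A_1.
Q = (1/7)·(-7, 9) + (6/7)·(-7, 5) = (-7, 39/7).

(-7, 39/7)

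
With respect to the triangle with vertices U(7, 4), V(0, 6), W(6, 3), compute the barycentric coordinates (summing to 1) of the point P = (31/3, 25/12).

(5/6, -7/12, 3/4)

Signed area of the reference triangle: [UVW] = ½·(7·(6−3) + 0·(3−4) + 6·(4−6)) = ½·(21 + 0 − 12) = 9/2.
[PVW] = ½·((31/3)·(6−3) + 0·(3−(25/12)) + 6·(25/12−6)) = ½·(31 + 0 − 47/2) = 15/4, so the U-coordinate is (15/4)/(9/2) = 5/6.
[UPW] = ½·(7·(25/12−3) + (31/3)·(3−4) + 6·(4−(25/12))) = ½·(-77/12 − 31/3 + 23/2) = -21/8, so the V-coordinate is -7/12.
[UVP] = ½·(7·(6−(25/12)) + 0·(25/12−4) + (31/3)·(4−6)) = ½·(329/12 + 0 − 62/3) = 27/8, so the W-coordinate is 3/4.
Check: 5/6 − 7/12 + 3/4 = 1.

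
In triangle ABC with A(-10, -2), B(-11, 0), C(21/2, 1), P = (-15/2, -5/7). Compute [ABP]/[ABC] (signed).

[ABC] = ½·((-10)·(0−1) + (-11)·(1−(-2)) + (21/2)·(-2−0)) = ½·(10 − 33 − 21) = -22.
[ABP] = ½·((-10)·(0−(-5/7)) + (-11)·(-5/7−(-2)) + (-15/2)·(-2−0)) = ½·(-50/7 − 99/7 + 15) = -22/7, so the ratio is (-22/7)/(-22) = 1/7.

1/7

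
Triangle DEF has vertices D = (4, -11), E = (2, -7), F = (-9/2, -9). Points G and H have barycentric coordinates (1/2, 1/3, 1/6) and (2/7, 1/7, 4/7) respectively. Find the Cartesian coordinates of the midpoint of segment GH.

Barycentric coordinates of the midpoint are the average: (11/28, 5/21, 31/84).
Converting: (11/28)·D + (5/21)·E + (31/84)·F = (65/168, -391/42).

(65/168, -391/42)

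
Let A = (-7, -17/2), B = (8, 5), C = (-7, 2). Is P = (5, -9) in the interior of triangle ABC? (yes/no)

no

Barycentric coordinates of P: (134/105, 4/5, -113/105).
The three coordinates are positive, positive, negative; a point is interior exactly when all three are positive.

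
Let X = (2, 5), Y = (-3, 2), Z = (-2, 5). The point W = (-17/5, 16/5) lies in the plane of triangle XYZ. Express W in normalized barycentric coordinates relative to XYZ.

(-1/5, 3/5, 3/5)

Signed area of the reference triangle: [XYZ] = ½·(2·(2−5) + (-3)·(5−5) + (-2)·(5−2)) = ½·(-6 + 0 − 6) = -6.
[WYZ] = ½·((-17/5)·(2−5) + (-3)·(5−(16/5)) + (-2)·(16/5−2)) = ½·(51/5 − 27/5 − 12/5) = 6/5, so the X-coordinate is (6/5)/(-6) = -1/5.
[XWZ] = ½·(2·(16/5−5) + (-17/5)·(5−5) + (-2)·(5−(16/5))) = ½·(-18/5 + 0 − 18/5) = -18/5, so the Y-coordinate is 3/5.
[XYW] = ½·(2·(2−(16/5)) + (-3)·(16/5−5) + (-17/5)·(5−2)) = ½·(-12/5 + 27/5 − 51/5) = -18/5, so the Z-coordinate is 3/5.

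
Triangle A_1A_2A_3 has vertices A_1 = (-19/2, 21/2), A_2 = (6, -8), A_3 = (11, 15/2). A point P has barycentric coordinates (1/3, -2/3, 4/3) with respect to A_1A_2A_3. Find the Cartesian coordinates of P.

(15/2, 113/6)

P = (1/3)·A_1 + (-2/3)·A_2 + (4/3)·A_3.
x-coordinate: (1/3)·(-19/2) + (-2/3)·6 + (4/3)·11 = 15/2.
y-coordinate: (1/3)·(21/2) + (-2/3)·(-8) + (4/3)·(15/2) = 113/6.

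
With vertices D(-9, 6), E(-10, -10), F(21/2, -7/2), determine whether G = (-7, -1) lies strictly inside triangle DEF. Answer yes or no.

Barycentric coordinates of G: (330/643, 235/643, 78/643).
The three coordinates are positive, positive, positive; a point is interior exactly when all three are positive.

yes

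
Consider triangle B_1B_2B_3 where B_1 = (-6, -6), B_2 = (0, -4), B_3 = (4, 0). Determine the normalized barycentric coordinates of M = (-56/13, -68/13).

(10/13, 2/13, 1/13)

Signed area of the reference triangle: [B_1B_2B_3] = ½·((-6)·(-4−0) + 0·(0−(-6)) + 4·(-6−(-4))) = ½·(24 + 0 − 8) = 8.
[MB_2B_3] = ½·((-56/13)·(-4−0) + 0·(0−(-68/13)) + 4·(-68/13−(-4))) = ½·(224/13 + 0 − 64/13) = 80/13, so the B_1-coordinate is (80/13)/8 = 10/13.
[B_1MB_3] = ½·((-6)·(-68/13−0) + (-56/13)·(0−(-6)) + 4·(-6−(-68/13))) = ½·(408/13 − 336/13 − 40/13) = 16/13, so the B_2-coordinate is 2/13.
[B_1B_2M] = ½·((-6)·(-4−(-68/13)) + 0·(-68/13−(-6)) + (-56/13)·(-6−(-4))) = ½·(-96/13 + 0 + 112/13) = 8/13, so the B_3-coordinate is 1/13.
Check: 10/13 + 2/13 + 1/13 = 1.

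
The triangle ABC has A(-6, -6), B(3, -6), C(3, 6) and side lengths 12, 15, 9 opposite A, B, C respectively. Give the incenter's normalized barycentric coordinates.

The incenter has barycentric coordinates proportional to the opposite side lengths: (12 : 15 : 9).
Normalizing by 12+15+9 = 36 gives (1/3, 5/12, 1/4).

(1/3, 5/12, 1/4)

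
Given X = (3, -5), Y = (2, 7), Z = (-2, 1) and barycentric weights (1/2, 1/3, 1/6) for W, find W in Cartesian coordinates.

(11/6, 0)

W = (1/2)·X + (1/3)·Y + (1/6)·Z.
x-coordinate: (1/2)·3 + (1/3)·2 + (1/6)·(-2) = 11/6.
y-coordinate: (1/2)·(-5) + (1/3)·7 + (1/6)·1 = 0.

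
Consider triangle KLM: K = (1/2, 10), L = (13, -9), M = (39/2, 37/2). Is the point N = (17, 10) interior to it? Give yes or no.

Barycentric coordinates of N: (18/623, 187/623, 418/623).
The three coordinates are positive, positive, positive; a point is interior exactly when all three are positive.

yes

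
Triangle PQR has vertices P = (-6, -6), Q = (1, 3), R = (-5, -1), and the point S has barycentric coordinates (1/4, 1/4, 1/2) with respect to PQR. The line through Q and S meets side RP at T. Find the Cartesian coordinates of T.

(-16/3, -8/3)

Line QS meets RP where the Q-coordinate vanishes; zeroing S's Q-weight and renormalizing leaves R, P-weights 1/2 : 1/4 → (2/3, 1/3).
So T = (2/3)·R + (1/3)·P = (-16/3, -8/3).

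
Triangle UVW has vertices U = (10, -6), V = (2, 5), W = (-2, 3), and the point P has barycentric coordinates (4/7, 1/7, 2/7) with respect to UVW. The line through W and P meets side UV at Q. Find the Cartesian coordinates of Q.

Line WP meets UV where the W-coordinate vanishes; zeroing P's W-weight and renormalizing leaves U, V-weights 4/7 : 1/7 → (4/5, 1/5).
So Q = (4/5)·U + (1/5)·V = (42/5, -19/5).

(42/5, -19/5)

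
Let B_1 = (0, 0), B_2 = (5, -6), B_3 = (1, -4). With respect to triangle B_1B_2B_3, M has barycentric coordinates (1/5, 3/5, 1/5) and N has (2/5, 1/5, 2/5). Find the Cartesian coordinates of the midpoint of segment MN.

(23/10, -18/5)

Barycentric coordinates of the midpoint are the average: (3/10, 2/5, 3/10).
Converting: (3/10)·B_1 + (2/5)·B_2 + (3/10)·B_3 = (23/10, -18/5).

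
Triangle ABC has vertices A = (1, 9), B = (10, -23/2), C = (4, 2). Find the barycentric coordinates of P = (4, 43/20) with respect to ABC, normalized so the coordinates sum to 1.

(3/5, 3/10, 1/10)

Signed area of the reference triangle: [ABC] = ½·(1·(-23/2−2) + 10·(2−9) + 4·(9−(-23/2))) = ½·(-27/2 − 70 + 82) = -3/4.
[PBC] = ½·(4·(-23/2−2) + 10·(2−(43/20)) + 4·(43/20−(-23/2))) = ½·(-54 − 3/2 + 273/5) = -9/20, so the A-coordinate is (-9/20)/(-3/4) = 3/5.
[APC] = ½·(1·(43/20−2) + 4·(2−9) + 4·(9−(43/20))) = ½·(3/20 − 28 + 137/5) = -9/40, so the B-coordinate is 3/10.
[ABP] = ½·(1·(-23/2−(43/20)) + 10·(43/20−9) + 4·(9−(-23/2))) = ½·(-273/20 − 137/2 + 82) = -3/40, so the C-coordinate is 1/10.
Check: 3/5 + 3/10 + 1/10 = 1.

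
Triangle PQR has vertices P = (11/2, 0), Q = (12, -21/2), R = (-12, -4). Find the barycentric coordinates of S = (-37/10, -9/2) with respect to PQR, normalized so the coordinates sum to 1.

(1/5, 1/5, 3/5)

Signed area of the reference triangle: [PQR] = ½·((11/2)·(-21/2−(-4)) + 12·(-4−0) + (-12)·(0−(-21/2))) = ½·(-143/4 − 48 − 126) = -839/8.
[SQR] = ½·((-37/10)·(-21/2−(-4)) + 12·(-4−(-9/2)) + (-12)·(-9/2−(-21/2))) = ½·(481/20 + 6 − 72) = -839/40, so the P-coordinate is (-839/40)/(-839/8) = 1/5.
[PSR] = ½·((11/2)·(-9/2−(-4)) + (-37/10)·(-4−0) + (-12)·(0−(-9/2))) = ½·(-11/4 + 74/5 − 54) = -839/40, so the Q-coordinate is 1/5.
[PQS] = ½·((11/2)·(-21/2−(-9/2)) + 12·(-9/2−0) + (-37/10)·(0−(-21/2))) = ½·(-33 − 54 − 777/20) = -2517/40, so the R-coordinate is 3/5.
Check: 1/5 + 1/5 + 3/5 = 1.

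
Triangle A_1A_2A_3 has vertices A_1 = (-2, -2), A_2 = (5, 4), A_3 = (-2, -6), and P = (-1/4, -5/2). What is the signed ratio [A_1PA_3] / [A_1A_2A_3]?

[A_1A_2A_3] = ½·((-2)·(4−(-6)) + 5·(-6−(-2)) + (-2)·(-2−4)) = ½·(-20 − 20 + 12) = -14.
[A_1PA_3] = ½·((-2)·(-5/2−(-6)) + (-1/4)·(-6−(-2)) + (-2)·(-2−(-5/2))) = ½·(-7 + 1 − 1) = -7/2, so the ratio is (-7/2)/(-14) = 1/4.

1/4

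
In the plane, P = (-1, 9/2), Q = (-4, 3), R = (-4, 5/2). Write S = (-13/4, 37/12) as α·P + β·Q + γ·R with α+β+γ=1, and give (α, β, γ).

(1/4, 1/6, 7/12)

Signed area of the reference triangle: [PQR] = ½·((-1)·(3−(5/2)) + (-4)·(5/2−(9/2)) + (-4)·(9/2−3)) = ½·(-1/2 + 8 − 6) = 3/4.
[SQR] = ½·((-13/4)·(3−(5/2)) + (-4)·(5/2−(37/12)) + (-4)·(37/12−3)) = ½·(-13/8 + 7/3 − 1/3) = 3/16, so the P-coordinate is (3/16)/(3/4) = 1/4.
[PSR] = ½·((-1)·(37/12−(5/2)) + (-13/4)·(5/2−(9/2)) + (-4)·(9/2−(37/12))) = ½·(-7/12 + 13/2 − 17/3) = 1/8, so the Q-coordinate is 1/6.
[PQS] = ½·((-1)·(3−(37/12)) + (-4)·(37/12−(9/2)) + (-13/4)·(9/2−3)) = ½·(1/12 + 17/3 − 39/8) = 7/16, so the R-coordinate is 7/12.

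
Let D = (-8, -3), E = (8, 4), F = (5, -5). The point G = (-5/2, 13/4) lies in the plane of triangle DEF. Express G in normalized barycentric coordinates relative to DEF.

(3/4, 3/4, -1/2)

Signed area of the reference triangle: [DEF] = ½·((-8)·(4−(-5)) + 8·(-5−(-3)) + 5·(-3−4)) = ½·(-72 − 16 − 35) = -123/2.
[GEF] = ½·((-5/2)·(4−(-5)) + 8·(-5−(13/4)) + 5·(13/4−4)) = ½·(-45/2 − 66 − 15/4) = -369/8, so the D-coordinate is (-369/8)/(-123/2) = 3/4.
[DGF] = ½·((-8)·(13/4−(-5)) + (-5/2)·(-5−(-3)) + 5·(-3−(13/4))) = ½·(-66 + 5 − 125/4) = -369/8, so the E-coordinate is 3/4.
[DEG] = ½·((-8)·(4−(13/4)) + 8·(13/4−(-3)) + (-5/2)·(-3−4)) = ½·(-6 + 50 + 35/2) = 123/4, so the F-coordinate is -1/2.
Check: 3/4 + 3/4 − 1/2 = 1.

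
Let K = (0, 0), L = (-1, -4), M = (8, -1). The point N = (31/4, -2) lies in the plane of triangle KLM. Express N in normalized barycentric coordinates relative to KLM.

(-1/4, 1/4, 1)

Signed area of the reference triangle: [KLM] = ½·(0·(-4−(-1)) + (-1)·(-1−0) + 8·(0−(-4))) = ½·(0 + 1 + 32) = 33/2.
[NLM] = ½·((31/4)·(-4−(-1)) + (-1)·(-1−(-2)) + 8·(-2−(-4))) = ½·(-93/4 − 1 + 16) = -33/8, so the K-coordinate is (-33/8)/(33/2) = -1/4.
[KNM] = ½·(0·(-2−(-1)) + (31/4)·(-1−0) + 8·(0−(-2))) = ½·(0 − 31/4 + 16) = 33/8, so the L-coordinate is 1/4.
[KLN] = ½·(0·(-4−(-2)) + (-1)·(-2−0) + (31/4)·(0−(-4))) = ½·(0 + 2 + 31) = 33/2, so the M-coordinate is 1.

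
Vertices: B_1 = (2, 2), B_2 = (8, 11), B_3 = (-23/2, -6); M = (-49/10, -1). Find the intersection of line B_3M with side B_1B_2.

Barycentric coordinates of M with respect to B_1B_2B_3: (1/5, 1/5, 3/5).
On side B_1B_2 the B_3-coordinate is zero; dropping M's B_3-weight 3/5 and renormalizing the remaining 1/5 : 1/5 gives weights 1/2, 1/2 on B_1, B_2.
N = (1/2)·(2, 2) + (1/2)·(8, 11) = (5, 13/2).

(5, 13/2)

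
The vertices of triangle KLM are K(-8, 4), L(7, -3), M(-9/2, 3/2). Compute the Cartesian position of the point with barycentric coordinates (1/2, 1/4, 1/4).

(-27/8, 13/8)

N = (1/2)·K + (1/4)·L + (1/4)·M.
x-coordinate: (1/2)·(-8) + (1/4)·7 + (1/4)·(-9/2) = -27/8.
y-coordinate: (1/2)·4 + (1/4)·(-3) + (1/4)·(3/2) = 13/8.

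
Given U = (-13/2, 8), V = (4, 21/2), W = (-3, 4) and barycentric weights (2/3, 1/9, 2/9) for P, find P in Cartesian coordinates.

(-41/9, 133/18)

P = (2/3)·U + (1/9)·V + (2/9)·W.
x-coordinate: (2/3)·(-13/2) + (1/9)·4 + (2/9)·(-3) = -41/9.
y-coordinate: (2/3)·8 + (1/9)·(21/2) + (2/9)·4 = 133/18.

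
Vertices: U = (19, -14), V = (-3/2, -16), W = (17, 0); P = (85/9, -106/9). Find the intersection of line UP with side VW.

(14/3, -32/3)

Barycentric coordinates of P with respect to UVW: (1/3, 4/9, 2/9).
On side VW the U-coordinate is zero; dropping P's U-weight 1/3 and renormalizing the remaining 4/9 : 2/9 gives weights 2/3, 1/3 on V, W.
Q = (2/3)·(-3/2, -16) + (1/3)·(17, 0) = (14/3, -32/3).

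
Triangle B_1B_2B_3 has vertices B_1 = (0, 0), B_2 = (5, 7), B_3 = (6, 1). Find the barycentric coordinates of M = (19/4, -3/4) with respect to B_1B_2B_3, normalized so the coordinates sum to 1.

Signed area of the reference triangle: [B_1B_2B_3] = ½·(0·(7−1) + 5·(1−0) + 6·(0−7)) = ½·(0 + 5 − 42) = -37/2.
[MB_2B_3] = ½·((19/4)·(7−1) + 5·(1−(-3/4)) + 6·(-3/4−7)) = ½·(57/2 + 35/4 − 93/2) = -37/8, so the B_1-coordinate is (-37/8)/(-37/2) = 1/4.
[B_1MB_3] = ½·(0·(-3/4−1) + (19/4)·(1−0) + 6·(0−(-3/4))) = ½·(0 + 19/4 + 9/2) = 37/8, so the B_2-coordinate is -1/4.
[B_1B_2M] = ½·(0·(7−(-3/4)) + 5·(-3/4−0) + (19/4)·(0−7)) = ½·(0 − 15/4 − 133/4) = -37/2, so the B_3-coordinate is 1.

(1/4, -1/4, 1)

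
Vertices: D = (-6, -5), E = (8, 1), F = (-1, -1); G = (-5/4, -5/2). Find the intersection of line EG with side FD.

(-13/3, -11/3)

Barycentric coordinates of G with respect to DEF: (1/2, 1/4, 1/4).
On side FD the E-coordinate is zero; dropping G's E-weight 1/4 and renormalizing the remaining 1/4 : 1/2 gives weights 1/3, 2/3 on F, D.
H = (1/3)·(-1, -1) + (2/3)·(-6, -5) = (-13/3, -11/3).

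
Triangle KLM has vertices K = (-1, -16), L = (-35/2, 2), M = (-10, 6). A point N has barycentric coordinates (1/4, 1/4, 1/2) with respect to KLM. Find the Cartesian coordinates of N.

N = (1/4)·K + (1/4)·L + (1/2)·M.
x-coordinate: (1/4)·(-1) + (1/4)·(-35/2) + (1/2)·(-10) = -77/8.
y-coordinate: (1/4)·(-16) + (1/4)·2 + (1/2)·6 = -1/2.

(-77/8, -1/2)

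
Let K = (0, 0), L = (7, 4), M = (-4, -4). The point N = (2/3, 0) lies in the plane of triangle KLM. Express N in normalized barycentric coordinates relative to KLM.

Signed area of the reference triangle: [KLM] = ½·(0·(4−(-4)) + 7·(-4−0) + (-4)·(0−4)) = ½·(0 − 28 + 16) = -6.
[NLM] = ½·((2/3)·(4−(-4)) + 7·(-4−0) + (-4)·(0−4)) = ½·(16/3 − 28 + 16) = -10/3, so the K-coordinate is (-10/3)/(-6) = 5/9.
[KNM] = ½·(0·(0−(-4)) + (2/3)·(-4−0) + (-4)·(0−0)) = ½·(0 − 8/3 + 0) = -4/3, so the L-coordinate is 2/9.
[KLN] = ½·(0·(4−0) + 7·(0−0) + (2/3)·(0−4)) = ½·(0 + 0 − 8/3) = -4/3, so the M-coordinate is 2/9.

(5/9, 2/9, 2/9)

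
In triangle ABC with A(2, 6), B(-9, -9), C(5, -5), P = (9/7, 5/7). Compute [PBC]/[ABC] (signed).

[ABC] = ½·(2·(-9−(-5)) + (-9)·(-5−6) + 5·(6−(-9))) = ½·(-8 + 99 + 75) = 83.
[PBC] = ½·((9/7)·(-9−(-5)) + (-9)·(-5−(5/7)) + 5·(5/7−(-9))) = ½·(-36/7 + 360/7 + 340/7) = 332/7, so the ratio is (332/7)/83 = 4/7.

4/7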